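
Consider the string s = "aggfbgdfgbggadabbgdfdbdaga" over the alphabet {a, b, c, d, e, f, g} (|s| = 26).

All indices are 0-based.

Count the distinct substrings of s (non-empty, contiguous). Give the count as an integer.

rank→(start, suffix):
  0 → (25, 'a')
  1 → (14, 'abbgdfdbdaga')
  2 → (12, 'adabbgdfdbdaga')
  3 → (23, 'aga')
  4 → (0, 'aggfbgdfgbggadabbgdfdbdaga')
  5 → (15, 'bbgdfdbdaga')
  6 → (21, 'bdaga')
  7 → (16, 'bgdfdbdaga')
  8 → (4, 'bgdfgbggadabbgdfdbdaga')
  9 → (9, 'bggadabbgdfdbdaga')
  10 → (13, 'dabbgdfdbdaga')
  11 → (22, 'daga')
  12 → (20, 'dbdaga')
  13 → (18, 'dfdbdaga')
  14 → (6, 'dfgbggadabbgdfdbdaga')
  15 → (3, 'fbgdfgbggadabbgdfdbdaga')
  16 → (19, 'fdbdaga')
  17 → (7, 'fgbggadabbgdfdbdaga')
  18 → (24, 'ga')
  19 → (11, 'gadabbgdfdbdaga')
  20 → (8, 'gbggadabbgdfdbdaga')
  21 → (17, 'gdfdbdaga')
  22 → (5, 'gdfgbggadabbgdfdbdaga')
  23 → (2, 'gfbgdfgbggadabbgdfdbdaga')
  24 → (10, 'ggadabbgdfdbdaga')
  25 → (1, 'ggfbgdfgbggadabbgdfdbdaga')

SA = [25, 14, 12, 23, 0, 15, 21, 16, 4, 9, 13, 22, 20, 18, 6, 3, 19, 7, 24, 11, 8, 17, 5, 2, 10, 1]
[i] adj suffixes → lcp
  [1] 25/14 → 1 ('a')
  [2] 14/12 → 1 ('a')
  [3] 12/23 → 1 ('a')
  [4] 23/0 → 2 ('ag')
  [5] 0/15 → 0 ('')
  [6] 15/21 → 1 ('b')
  [7] 21/16 → 1 ('b')
  [8] 16/4 → 4 ('bgdf')
  [9] 4/9 → 2 ('bg')
  [10] 9/13 → 0 ('')
  [11] 13/22 → 2 ('da')
  [12] 22/20 → 1 ('d')
  [13] 20/18 → 1 ('d')
  [14] 18/6 → 2 ('df')
  [15] 6/3 → 0 ('')
  [16] 3/19 → 1 ('f')
  [17] 19/7 → 1 ('f')
  [18] 7/24 → 0 ('')
  [19] 24/11 → 2 ('ga')
  [20] 11/8 → 1 ('g')
  [21] 8/17 → 1 ('g')
  [22] 17/5 → 3 ('gdf')
  [23] 5/2 → 1 ('g')
  [24] 2/10 → 1 ('g')
  [25] 10/1 → 2 ('gg')

n(n+1)/2 = 26·27/2 = 351
Σ LCP = 0 + 1 + 1 + 1 + 2 + 0 + 1 + 1 + 4 + 2 + 0 + 2 + 1 + 1 + 2 + 0 + 1 + 1 + 0 + 2 + 1 + 1 + 3 + 1 + 1 + 2 = 32
distinct = 351 − 32 = 319

319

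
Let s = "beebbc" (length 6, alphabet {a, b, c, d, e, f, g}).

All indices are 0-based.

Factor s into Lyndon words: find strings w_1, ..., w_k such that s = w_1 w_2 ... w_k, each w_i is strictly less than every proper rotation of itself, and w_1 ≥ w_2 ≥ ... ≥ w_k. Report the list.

["bee", "bbc"]

emit factor 1: 'bee' (i=0, period=3)
emit factor 2: 'bbc' (i=3, period=3)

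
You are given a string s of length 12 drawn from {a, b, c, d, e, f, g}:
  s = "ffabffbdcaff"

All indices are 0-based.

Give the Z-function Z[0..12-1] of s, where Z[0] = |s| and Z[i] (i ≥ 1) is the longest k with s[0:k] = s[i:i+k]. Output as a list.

Z[0]=12
i=1: fresh scan; Z[1]=1 grow→box=[1,2)
i=2: fresh scan; Z[2]=0
i=3: fresh scan; Z[3]=0
i=4: fresh scan; Z[4]=2 grow→box=[4,6)
i=5: min(r-i=1, Z[1]=1)=1; Z[5]=1
i=6: fresh scan; Z[6]=0
i=7: fresh scan; Z[7]=0
i=8: fresh scan; Z[8]=0
i=9: fresh scan; Z[9]=0
i=10: fresh scan; Z[10]=2 grow→box=[10,12)
i=11: min(r-i=1, Z[1]=1)=1; Z[11]=1

[12, 1, 0, 0, 2, 1, 0, 0, 0, 0, 2, 1]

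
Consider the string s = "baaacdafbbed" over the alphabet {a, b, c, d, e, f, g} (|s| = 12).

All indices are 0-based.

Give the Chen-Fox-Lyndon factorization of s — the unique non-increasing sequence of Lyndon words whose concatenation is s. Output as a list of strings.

["b", "aaacdafbbed"]

emit factor 1: 'b' (i=0, period=1)
emit factor 2: 'aaacdafbbed' (i=1, period=11)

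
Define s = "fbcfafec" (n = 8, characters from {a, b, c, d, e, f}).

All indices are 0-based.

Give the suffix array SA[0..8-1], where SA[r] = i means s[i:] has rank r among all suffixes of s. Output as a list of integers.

sorted suffixes:
  #0 SA[0]=4  'afec'
  #1 SA[1]=1  'bcfafec'
  #2 SA[2]=7  'c'
  #3 SA[3]=2  'cfafec'
  #4 SA[4]=6  'ec'
  #5 SA[5]=3  'fafec'
  #6 SA[6]=0  'fbcfafec'
  #7 SA[7]=5  'fec'

[4, 1, 7, 2, 6, 3, 0, 5]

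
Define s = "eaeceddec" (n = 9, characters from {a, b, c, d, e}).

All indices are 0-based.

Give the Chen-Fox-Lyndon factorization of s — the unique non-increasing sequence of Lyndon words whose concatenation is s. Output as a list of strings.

emit factor 1: 'e' (i=0, period=1)
emit factor 2: 'aeceddec' (i=1, period=8)

["e", "aeceddec"]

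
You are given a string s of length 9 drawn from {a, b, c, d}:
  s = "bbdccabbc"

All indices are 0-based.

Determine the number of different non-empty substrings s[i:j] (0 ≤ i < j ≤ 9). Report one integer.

rank→(start, suffix):
  0 → (5, 'abbc')
  1 → (6, 'bbc')
  2 → (0, 'bbdccabbc')
  3 → (7, 'bc')
  4 → (1, 'bdccabbc')
  5 → (8, 'c')
  6 → (4, 'cabbc')
  7 → (3, 'ccabbc')
  8 → (2, 'dccabbc')

SA = [5, 6, 0, 7, 1, 8, 4, 3, 2]
rank  pair      lcp
   1  s[5:],s[6:]  0  ''
   2  s[6:],s[0:]  2  'bb'
   3  s[0:],s[7:]  1  'b'
   4  s[7:],s[1:]  1  'b'
   5  s[1:],s[8:]  0  ''
   6  s[8:],s[4:]  1  'c'
   7  s[4:],s[3:]  1  'c'
   8  s[3:],s[2:]  0  ''

n(n+1)/2 = 9·10/2 = 45
Σ LCP = 0 + 0 + 2 + 1 + 1 + 0 + 1 + 1 + 0 = 6
distinct = 45 − 6 = 39

39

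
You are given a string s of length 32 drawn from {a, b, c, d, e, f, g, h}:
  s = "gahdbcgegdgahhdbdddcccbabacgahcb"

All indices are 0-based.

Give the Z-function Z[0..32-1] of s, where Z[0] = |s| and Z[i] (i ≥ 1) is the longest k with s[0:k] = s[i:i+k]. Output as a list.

[32, 0, 0, 0, 0, 0, 1, 0, 1, 0, 3, 0, 0, 0, 0, 0, 0, 0, 0, 0, 0, 0, 0, 0, 0, 0, 0, 3, 0, 0, 0, 0]

Z[0]=32
i=1: outside box; Z[1]=0
i=2: outside box; Z[2]=0
i=3: outside box; Z[3]=0
i=4: outside box; Z[4]=0
i=5: outside box; Z[5]=0
i=6: outside box; Z[6]=1 extend→box=[6,7)
i=7: outside box; Z[7]=0
i=8: outside box; Z[8]=1 extend→box=[8,9)
i=9: outside box; Z[9]=0
i=10: outside box; Z[10]=3 extend→box=[10,13)
i=11: min(r-i=2, Z[1]=0)=0; Z[11]=0
i=12: min(r-i=1, Z[2]=0)=0; Z[12]=0
i=13: outside box; Z[13]=0
i=14: outside box; Z[14]=0
i=15: outside box; Z[15]=0
i=16: outside box; Z[16]=0
i=17: outside box; Z[17]=0
i=18: outside box; Z[18]=0
i=19: outside box; Z[19]=0
i=20: outside box; Z[20]=0
i=21: outside box; Z[21]=0
i=22: outside box; Z[22]=0
i=23: outside box; Z[23]=0
i=24: outside box; Z[24]=0
i=25: outside box; Z[25]=0
i=26: outside box; Z[26]=0
i=27: outside box; Z[27]=3 extend→box=[27,30)
i=28: min(r-i=2, Z[1]=0)=0; Z[28]=0
i=29: min(r-i=1, Z[2]=0)=0; Z[29]=0
i=30: outside box; Z[30]=0
i=31: outside box; Z[31]=0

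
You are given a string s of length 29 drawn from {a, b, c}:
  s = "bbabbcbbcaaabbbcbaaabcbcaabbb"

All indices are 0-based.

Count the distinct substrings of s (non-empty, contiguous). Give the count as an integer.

370

rank | idx | suffix
   0 |   9 | aaabbbcbaaabcbcaabbb
   1 |  17 | aaabcbcaabbb
   2 |  24 | aabbb
   3 |  10 | aabbbcbaaabcbcaabbb
   4 |  18 | aabcbcaabbb
   5 |  25 | abbb
   6 |  11 | abbbcbaaabcbcaabbb
   7 |   2 | abbcbbcaaabbbcbaaabcbcaabbb
   8 |  19 | abcbcaabbb
   9 |  28 | b
  10 |  16 | baaabcbcaabbb
  11 |   1 | babbcbbcaaabbbcbaaabcbcaabbb
  12 |  27 | bb
  13 |   0 | bbabbcbbcaaabbbcbaaabcbcaabbb
  14 |  26 | bbb
  15 |  12 | bbbcbaaabcbcaabbb
  16 |   6 | bbcaaabbbcbaaabcbcaabbb
  17 |  13 | bbcbaaabcbcaabbb
  18 |   3 | bbcbbcaaabbbcbaaabcbcaabbb
  19 |   7 | bcaaabbbcbaaabcbcaabbb
  20 |  22 | bcaabbb
  21 |  14 | bcbaaabcbcaabbb
  22 |   4 | bcbbcaaabbbcbaaabcbcaabbb
  23 |  20 | bcbcaabbb
  24 |   8 | caaabbbcbaaabcbcaabbb
  25 |  23 | caabbb
  26 |  15 | cbaaabcbcaabbb
  27 |   5 | cbbcaaabbbcbaaabcbcaabbb
  28 |  21 | cbcaabbb

SA = [9, 17, 24, 10, 18, 25, 11, 2, 19, 28, 16, 1, 27, 0, 26, 12, 6, 13, 3, 7, 22, 14, 4, 20, 8, 23, 15, 5, 21]
i: (SA[i-1],SA[i]) lcp shared
  1: (9,17) 4 'aaab'
  2: (17,24) 2 'aa'
  3: (24,10) 5 'aabbb'
  4: (10,18) 3 'aab'
  5: (18,25) 1 'a'
  6: (25,11) 4 'abbb'
  7: (11,2) 3 'abb'
  8: (2,19) 2 'ab'
  9: (19,28) 0 ''
  10: (28,16) 1 'b'
  11: (16,1) 2 'ba'
  12: (1,27) 1 'b'
  13: (27,0) 2 'bb'
  14: (0,26) 2 'bb'
  15: (26,12) 3 'bbb'
  16: (12,6) 2 'bb'
  17: (6,13) 3 'bbc'
  18: (13,3) 4 'bbcb'
  19: (3,7) 1 'b'
  20: (7,22) 4 'bcaa'
  21: (22,14) 2 'bc'
  22: (14,4) 3 'bcb'
  23: (4,20) 3 'bcb'
  24: (20,8) 0 ''
  25: (8,23) 3 'caa'
  26: (23,15) 1 'c'
  27: (15,5) 2 'cb'
  28: (5,21) 2 'cb'

n(n+1)/2 = 29·30/2 = 435
Σ LCP = 0 + 4 + 2 + 5 + 3 + 1 + 4 + 3 + 2 + 0 + 1 + 2 + 1 + 2 + 2 + 3 + 2 + 3 + 4 + 1 + 4 + 2 + 3 + 3 + 0 + 3 + 1 + 2 + 2 = 65
distinct = 435 − 65 = 370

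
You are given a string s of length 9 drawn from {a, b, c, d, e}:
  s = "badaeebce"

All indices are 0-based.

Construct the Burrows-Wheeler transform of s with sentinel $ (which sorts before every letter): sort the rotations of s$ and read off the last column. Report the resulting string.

ebd$ebacea

rank  rotation    last
    0  $badaeebce  e
    1  adaeebce$b  b
    2  aeebce$bad  d
    3  badaeebce$  $
    4  bce$badaee  e
    5  ce$badaeeb  b
    6  daeebce$ba  a
    7  e$badaeebc  c
    8  ebce$badae  e
    9  eebce$bada  a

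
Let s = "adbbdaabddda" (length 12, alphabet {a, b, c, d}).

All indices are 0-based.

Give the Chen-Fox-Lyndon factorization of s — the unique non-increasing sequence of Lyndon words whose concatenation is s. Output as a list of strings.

emit factor 1: 'adbbd' (i=0, period=5)
emit factor 2: 'aabddd' (i=5, period=6)
emit factor 3: 'a' (i=11, period=1)

["adbbd", "aabddd", "a"]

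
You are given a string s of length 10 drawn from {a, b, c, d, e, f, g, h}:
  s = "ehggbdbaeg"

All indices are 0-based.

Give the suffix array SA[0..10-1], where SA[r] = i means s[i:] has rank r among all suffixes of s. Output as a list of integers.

[7, 6, 4, 5, 8, 0, 9, 3, 2, 1]

rank | idx | suffix
   0 |   7 | aeg
   1 |   6 | baeg
   2 |   4 | bdbaeg
   3 |   5 | dbaeg
   4 |   8 | eg
   5 |   0 | ehggbdbaeg
   6 |   9 | g
   7 |   3 | gbdbaeg
   8 |   2 | ggbdbaeg
   9 |   1 | hggbdbaeg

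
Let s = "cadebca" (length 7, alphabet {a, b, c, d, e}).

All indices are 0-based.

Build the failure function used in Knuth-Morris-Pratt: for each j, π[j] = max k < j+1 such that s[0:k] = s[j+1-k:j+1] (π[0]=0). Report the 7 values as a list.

[0, 0, 0, 0, 0, 1, 2]

π[0] = 0
j=1 s[j]='a': π[1]=0 (border '')
j=2 s[j]='d': π[2]=0 (border '')
j=3 s[j]='e': π[3]=0 (border '')
j=4 s[j]='b': π[4]=0 (border '')
j=5 s[j]='c': π[5]=1 (border 'c')
j=6 s[j]='a': π[6]=2 (border 'ca')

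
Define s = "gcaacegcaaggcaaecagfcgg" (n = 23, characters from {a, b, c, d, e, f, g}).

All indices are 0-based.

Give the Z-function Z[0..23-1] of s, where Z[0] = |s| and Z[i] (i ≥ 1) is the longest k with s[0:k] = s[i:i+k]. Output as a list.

Z[0]=23
i=1: outside box; Z[1]=0
i=2: outside box; Z[2]=0
i=3: outside box; Z[3]=0
i=4: outside box; Z[4]=0
i=5: outside box; Z[5]=0
i=6: outside box; Z[6]=4 grow→box=[6,10)
i=7: min(r-i=3, Z[1]=0)=0; Z[7]=0
i=8: min(r-i=2, Z[2]=0)=0; Z[8]=0
i=9: min(r-i=1, Z[3]=0)=0; Z[9]=0
i=10: outside box; Z[10]=1 grow→box=[10,11)
i=11: outside box; Z[11]=4 grow→box=[11,15)
i=12: min(r-i=3, Z[1]=0)=0; Z[12]=0
i=13: min(r-i=2, Z[2]=0)=0; Z[13]=0
i=14: min(r-i=1, Z[3]=0)=0; Z[14]=0
i=15: outside box; Z[15]=0
i=16: outside box; Z[16]=0
i=17: outside box; Z[17]=0
i=18: outside box; Z[18]=1 grow→box=[18,19)
i=19: outside box; Z[19]=0
i=20: outside box; Z[20]=0
i=21: outside box; Z[21]=1 grow→box=[21,22)
i=22: outside box; Z[22]=1 grow→box=[22,23)

[23, 0, 0, 0, 0, 0, 4, 0, 0, 0, 1, 4, 0, 0, 0, 0, 0, 0, 1, 0, 0, 1, 1]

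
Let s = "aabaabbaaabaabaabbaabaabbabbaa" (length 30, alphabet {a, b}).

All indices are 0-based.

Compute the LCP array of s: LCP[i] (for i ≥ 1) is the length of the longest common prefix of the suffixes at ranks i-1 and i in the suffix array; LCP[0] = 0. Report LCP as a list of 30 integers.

[0, 1, 2, 2, 6, 9, 8, 3, 6, 5, 1, 5, 8, 7, 2, 5, 5, 4, 0, 3, 3, 9, 4, 7, 6, 2, 1, 4, 4, 3]

rank→(start, suffix):
  0 → (29, 'a')
  1 → (28, 'aa')
  2 → (7, 'aaabaabaabbaabaabbabbaa')
  3 → (8, 'aabaabaabbaabaabbabbaa')
  4 → (0, 'aabaabbaaabaabaabbaabaabbabbaa')
  5 → (11, 'aabaabbaabaabbabbaa')
  6 → (18, 'aabaabbabbaa')
  7 → (3, 'aabbaaabaabaabbaabaabbabbaa')
  8 → (14, 'aabbaabaabbabbaa')
  9 → (21, 'aabbabbaa')
  10 → (9, 'abaabaabbaabaabbabbaa')
  11 → (1, 'abaabbaaabaabaabbaabaabbabbaa')
  12 → (12, 'abaabbaabaabbabbaa')
  13 → (19, 'abaabbabbaa')
  14 → (25, 'abbaa')
  15 → (4, 'abbaaabaabaabbaabaabbabbaa')
  16 → (15, 'abbaabaabbabbaa')
  17 → (22, 'abbabbaa')
  18 → (27, 'baa')
  19 → (6, 'baaabaabaabbaabaabbabbaa')
  20 → (10, 'baabaabbaabaabbabbaa')
  21 → (17, 'baabaabbabbaa')
  22 → (2, 'baabbaaabaabaabbaabaabbabbaa')
  23 → (13, 'baabbaabaabbabbaa')
  24 → (20, 'baabbabbaa')
  25 → (24, 'babbaa')
  26 → (26, 'bbaa')
  27 → (5, 'bbaaabaabaabbaabaabbabbaa')
  28 → (16, 'bbaabaabbabbaa')
  29 → (23, 'bbabbaa')

SA = [29, 28, 7, 8, 0, 11, 18, 3, 14, 21, 9, 1, 12, 19, 25, 4, 15, 22, 27, 6, 10, 17, 2, 13, 20, 24, 26, 5, 16, 23]
i: (SA[i-1],SA[i]) lcp shared
  1: (29,28) 1 'a'
  2: (28,7) 2 'aa'
  3: (7,8) 2 'aa'
  4: (8,0) 6 'aabaab'
  5: (0,11) 9 'aabaabbaa'
  6: (11,18) 8 'aabaabba'
  7: (18,3) 3 'aab'
  8: (3,14) 6 'aabbaa'
  9: (14,21) 5 'aabba'
  10: (21,9) 1 'a'
  11: (9,1) 5 'abaab'
  12: (1,12) 8 'abaabbaa'
  13: (12,19) 7 'abaabba'
  14: (19,25) 2 'ab'
  15: (25,4) 5 'abbaa'
  16: (4,15) 5 'abbaa'
  17: (15,22) 4 'abba'
  18: (22,27) 0 ''
  19: (27,6) 3 'baa'
  20: (6,10) 3 'baa'
  21: (10,17) 9 'baabaabba'
  22: (17,2) 4 'baab'
  23: (2,13) 7 'baabbaa'
  24: (13,20) 6 'baabba'
  25: (20,24) 2 'ba'
  26: (24,26) 1 'b'
  27: (26,5) 4 'bbaa'
  28: (5,16) 4 'bbaa'
  29: (16,23) 3 'bba'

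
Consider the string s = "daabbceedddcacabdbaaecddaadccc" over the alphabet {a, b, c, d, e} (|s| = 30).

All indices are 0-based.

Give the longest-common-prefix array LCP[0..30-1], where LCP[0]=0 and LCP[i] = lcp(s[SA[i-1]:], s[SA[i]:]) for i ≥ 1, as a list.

[0, 2, 2, 1, 2, 1, 1, 1, 0, 1, 1, 1, 0, 1, 2, 1, 2, 1, 1, 0, 3, 1, 1, 2, 1, 2, 2, 0, 1, 1]

rank | idx | suffix
   0 |   1 | aabbceedddcacabdbaaecddaadccc
   1 |  24 | aadccc
   2 |  18 | aaecddaadccc
   3 |   2 | abbceedddcacabdbaaecddaadccc
   4 |  14 | abdbaaecddaadccc
   5 |  12 | acabdbaaecddaadccc
   6 |  25 | adccc
   7 |  19 | aecddaadccc
   8 |  17 | baaecddaadccc
   9 |   3 | bbceedddcacabdbaaecddaadccc
  10 |   4 | bceedddcacabdbaaecddaadccc
  11 |  15 | bdbaaecddaadccc
  12 |  29 | c
  13 |  13 | cabdbaaecddaadccc
  14 |  11 | cacabdbaaecddaadccc
  15 |  28 | cc
  16 |  27 | ccc
  17 |  21 | cddaadccc
  18 |   5 | ceedddcacabdbaaecddaadccc
  19 |   0 | daabbceedddcacabdbaaecddaadccc
  20 |  23 | daadccc
  21 |  16 | dbaaecddaadccc
  22 |  10 | dcacabdbaaecddaadccc
  23 |  26 | dccc
  24 |  22 | ddaadccc
  25 |   9 | ddcacabdbaaecddaadccc
  26 |   8 | dddcacabdbaaecddaadccc
  27 |  20 | ecddaadccc
  28 |   7 | edddcacabdbaaecddaadccc
  29 |   6 | eedddcacabdbaaecddaadccc

SA = [1, 24, 18, 2, 14, 12, 25, 19, 17, 3, 4, 15, 29, 13, 11, 28, 27, 21, 5, 0, 23, 16, 10, 26, 22, 9, 8, 20, 7, 6]
i: (SA[i-1],SA[i]) lcp shared
  1: (1,24) 2 'aa'
  2: (24,18) 2 'aa'
  3: (18,2) 1 'a'
  4: (2,14) 2 'ab'
  5: (14,12) 1 'a'
  6: (12,25) 1 'a'
  7: (25,19) 1 'a'
  8: (19,17) 0 ''
  9: (17,3) 1 'b'
  10: (3,4) 1 'b'
  11: (4,15) 1 'b'
  12: (15,29) 0 ''
  13: (29,13) 1 'c'
  14: (13,11) 2 'ca'
  15: (11,28) 1 'c'
  16: (28,27) 2 'cc'
  17: (27,21) 1 'c'
  18: (21,5) 1 'c'
  19: (5,0) 0 ''
  20: (0,23) 3 'daa'
  21: (23,16) 1 'd'
  22: (16,10) 1 'd'
  23: (10,26) 2 'dc'
  24: (26,22) 1 'd'
  25: (22,9) 2 'dd'
  26: (9,8) 2 'dd'
  27: (8,20) 0 ''
  28: (20,7) 1 'e'
  29: (7,6) 1 'e'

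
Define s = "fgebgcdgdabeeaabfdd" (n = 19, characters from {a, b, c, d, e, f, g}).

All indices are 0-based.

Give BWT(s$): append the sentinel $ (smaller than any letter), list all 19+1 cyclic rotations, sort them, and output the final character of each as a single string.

dedaaaegdgfcegbb$bdf

rank  rotation              last
    0  $fgebgcdgdabeeaabfdd  d
    1  aabfdd$fgebgcdgdabee  e
    2  abeeaabfdd$fgebgcdgd  d
    3  abfdd$fgebgcdgdabeea  a
    4  beeaabfdd$fgebgcdgda  a
    5  bfdd$fgebgcdgdabeeaa  a
    6  bgcdgdabeeaabfdd$fge  e
    7  cdgdabeeaabfdd$fgebg  g
    8  d$fgebgcdgdabeeaabfd  d
    9  dabeeaabfdd$fgebgcdg  g
   10  dd$fgebgcdgdabeeaabf  f
   11  dgdabeeaabfdd$fgebgc  c
   12  eaabfdd$fgebgcdgdabe  e
   13  ebgcdgdabeeaabfdd$fg  g
   14  eeaabfdd$fgebgcdgdab  b
   15  fdd$fgebgcdgdabeeaab  b
   16  fgebgcdgdabeeaabfdd$  $
   17  gcdgdabeeaabfdd$fgeb  b
   18  gdabeeaabfdd$fgebgcd  d
   19  gebgcdgdabeeaabfdd$f  f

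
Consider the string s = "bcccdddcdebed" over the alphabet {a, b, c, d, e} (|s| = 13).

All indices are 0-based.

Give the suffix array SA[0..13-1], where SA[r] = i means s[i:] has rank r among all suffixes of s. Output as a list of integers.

[0, 10, 1, 2, 3, 7, 12, 6, 5, 4, 8, 9, 11]

rank→(start, suffix):
  0 → (0, 'bcccdddcdebed')
  1 → (10, 'bed')
  2 → (1, 'cccdddcdebed')
  3 → (2, 'ccdddcdebed')
  4 → (3, 'cdddcdebed')
  5 → (7, 'cdebed')
  6 → (12, 'd')
  7 → (6, 'dcdebed')
  8 → (5, 'ddcdebed')
  9 → (4, 'dddcdebed')
  10 → (8, 'debed')
  11 → (9, 'ebed')
  12 → (11, 'ed')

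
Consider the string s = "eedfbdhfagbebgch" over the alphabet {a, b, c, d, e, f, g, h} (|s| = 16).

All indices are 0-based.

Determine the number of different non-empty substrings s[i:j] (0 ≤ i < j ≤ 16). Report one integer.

128

sorted suffixes:
  #0 SA[0]=8  'agbebgch'
  #1 SA[1]=4  'bdhfagbebgch'
  #2 SA[2]=10  'bebgch'
  #3 SA[3]=12  'bgch'
  #4 SA[4]=14  'ch'
  #5 SA[5]=2  'dfbdhfagbebgch'
  #6 SA[6]=5  'dhfagbebgch'
  #7 SA[7]=11  'ebgch'
  #8 SA[8]=1  'edfbdhfagbebgch'
  #9 SA[9]=0  'eedfbdhfagbebgch'
  #10 SA[10]=7  'fagbebgch'
  #11 SA[11]=3  'fbdhfagbebgch'
  #12 SA[12]=9  'gbebgch'
  #13 SA[13]=13  'gch'
  #14 SA[14]=15  'h'
  #15 SA[15]=6  'hfagbebgch'

SA = [8, 4, 10, 12, 14, 2, 5, 11, 1, 0, 7, 3, 9, 13, 15, 6]
i: (SA[i-1],SA[i]) lcp shared
  1: (8,4) 0 ''
  2: (4,10) 1 'b'
  3: (10,12) 1 'b'
  4: (12,14) 0 ''
  5: (14,2) 0 ''
  6: (2,5) 1 'd'
  7: (5,11) 0 ''
  8: (11,1) 1 'e'
  9: (1,0) 1 'e'
  10: (0,7) 0 ''
  11: (7,3) 1 'f'
  12: (3,9) 0 ''
  13: (9,13) 1 'g'
  14: (13,15) 0 ''
  15: (15,6) 1 'h'

n(n+1)/2 = 16·17/2 = 136
Σ LCP = 0 + 0 + 1 + 1 + 0 + 0 + 1 + 0 + 1 + 1 + 0 + 1 + 0 + 1 + 0 + 1 = 8
distinct = 136 − 8 = 128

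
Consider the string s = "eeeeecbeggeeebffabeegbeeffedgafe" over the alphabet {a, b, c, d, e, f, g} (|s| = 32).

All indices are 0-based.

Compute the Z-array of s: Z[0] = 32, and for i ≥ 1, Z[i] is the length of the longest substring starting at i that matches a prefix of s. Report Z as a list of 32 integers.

Z[0]=32
i=1: outside box; Z[1]=4 scan→box=[1,5)
i=2: min(r-i=3, Z[1]=4)=3; Z[2]=3
i=3: min(r-i=2, Z[2]=3)=2; Z[3]=2
i=4: min(r-i=1, Z[3]=2)=1; Z[4]=1
i=5: outside box; Z[5]=0
i=6: outside box; Z[6]=0
i=7: outside box; Z[7]=1 scan→box=[7,8)
i=8: outside box; Z[8]=0
i=9: outside box; Z[9]=0
i=10: outside box; Z[10]=3 scan→box=[10,13)
i=11: min(r-i=2, Z[1]=4)=2; Z[11]=2
i=12: min(r-i=1, Z[2]=3)=1; Z[12]=1
i=13: outside box; Z[13]=0
i=14: outside box; Z[14]=0
i=15: outside box; Z[15]=0
i=16: outside box; Z[16]=0
i=17: outside box; Z[17]=0
i=18: outside box; Z[18]=2 scan→box=[18,20)
i=19: min(r-i=1, Z[1]=4)=1; Z[19]=1
i=20: outside box; Z[20]=0
i=21: outside box; Z[21]=0
i=22: outside box; Z[22]=2 scan→box=[22,24)
i=23: min(r-i=1, Z[1]=4)=1; Z[23]=1
i=24: outside box; Z[24]=0
i=25: outside box; Z[25]=0
i=26: outside box; Z[26]=1 scan→box=[26,27)
i=27: outside box; Z[27]=0
i=28: outside box; Z[28]=0
i=29: outside box; Z[29]=0
i=30: outside box; Z[30]=0
i=31: outside box; Z[31]=1 scan→box=[31,32)

[32, 4, 3, 2, 1, 0, 0, 1, 0, 0, 3, 2, 1, 0, 0, 0, 0, 0, 2, 1, 0, 0, 2, 1, 0, 0, 1, 0, 0, 0, 0, 1]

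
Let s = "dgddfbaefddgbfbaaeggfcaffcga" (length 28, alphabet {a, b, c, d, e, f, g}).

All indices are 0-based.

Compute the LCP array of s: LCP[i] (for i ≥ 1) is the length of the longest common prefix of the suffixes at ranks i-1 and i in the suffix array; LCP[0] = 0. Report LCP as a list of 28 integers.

[0, 1, 1, 2, 1, 0, 2, 1, 0, 1, 0, 2, 1, 1, 2, 0, 1, 0, 3, 1, 2, 1, 1, 0, 1, 1, 1, 1]

sorted suffixes:
  #0 SA[0]=27  'a'
  #1 SA[1]=15  'aaeggfcaffcga'
  #2 SA[2]=6  'aefddgbfbaaeggfcaffcga'
  #3 SA[3]=16  'aeggfcaffcga'
  #4 SA[4]=22  'affcga'
  #5 SA[5]=14  'baaeggfcaffcga'
  #6 SA[6]=5  'baefddgbfbaaeggfcaffcga'
  #7 SA[7]=12  'bfbaaeggfcaffcga'
  #8 SA[8]=21  'caffcga'
  #9 SA[9]=25  'cga'
  #10 SA[10]=2  'ddfbaefddgbfbaaeggfcaffcga'
  #11 SA[11]=9  'ddgbfbaaeggfcaffcga'
  #12 SA[12]=3  'dfbaefddgbfbaaeggfcaffcga'
  #13 SA[13]=10  'dgbfbaaeggfcaffcga'
  #14 SA[14]=0  'dgddfbaefddgbfbaaeggfcaffcga'
  #15 SA[15]=7  'efddgbfbaaeggfcaffcga'
  #16 SA[16]=17  'eggfcaffcga'
  #17 SA[17]=13  'fbaaeggfcaffcga'
  #18 SA[18]=4  'fbaefddgbfbaaeggfcaffcga'
  #19 SA[19]=20  'fcaffcga'
  #20 SA[20]=24  'fcga'
  #21 SA[21]=8  'fddgbfbaaeggfcaffcga'
  #22 SA[22]=23  'ffcga'
  #23 SA[23]=26  'ga'
  #24 SA[24]=11  'gbfbaaeggfcaffcga'
  #25 SA[25]=1  'gddfbaefddgbfbaaeggfcaffcga'
  #26 SA[26]=19  'gfcaffcga'
  #27 SA[27]=18  'ggfcaffcga'

SA = [27, 15, 6, 16, 22, 14, 5, 12, 21, 25, 2, 9, 3, 10, 0, 7, 17, 13, 4, 20, 24, 8, 23, 26, 11, 1, 19, 18]
rank  pair      lcp
   1  s[27:],s[15:]  1  'a'
   2  s[15:],s[6:]  1  'a'
   3  s[6:],s[16:]  2  'ae'
   4  s[16:],s[22:]  1  'a'
   5  s[22:],s[14:]  0  ''
   6  s[14:],s[5:]  2  'ba'
   7  s[5:],s[12:]  1  'b'
   8  s[12:],s[21:]  0  ''
   9  s[21:],s[25:]  1  'c'
  10  s[25:],s[2:]  0  ''
  11  s[2:],s[9:]  2  'dd'
  12  s[9:],s[3:]  1  'd'
  13  s[3:],s[10:]  1  'd'
  14  s[10:],s[0:]  2  'dg'
  15  s[0:],s[7:]  0  ''
  16  s[7:],s[17:]  1  'e'
  17  s[17:],s[13:]  0  ''
  18  s[13:],s[4:]  3  'fba'
  19  s[4:],s[20:]  1  'f'
  20  s[20:],s[24:]  2  'fc'
  21  s[24:],s[8:]  1  'f'
  22  s[8:],s[23:]  1  'f'
  23  s[23:],s[26:]  0  ''
  24  s[26:],s[11:]  1  'g'
  25  s[11:],s[1:]  1  'g'
  26  s[1:],s[19:]  1  'g'
  27  s[19:],s[18:]  1  'g'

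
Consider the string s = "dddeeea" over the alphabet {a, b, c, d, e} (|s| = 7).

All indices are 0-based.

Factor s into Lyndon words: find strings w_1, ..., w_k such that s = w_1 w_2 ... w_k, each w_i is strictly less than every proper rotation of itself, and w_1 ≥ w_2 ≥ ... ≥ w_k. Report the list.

["dddeee", "a"]

emit factor 1: 'dddeee' (i=0, period=6)
emit factor 2: 'a' (i=6, period=1)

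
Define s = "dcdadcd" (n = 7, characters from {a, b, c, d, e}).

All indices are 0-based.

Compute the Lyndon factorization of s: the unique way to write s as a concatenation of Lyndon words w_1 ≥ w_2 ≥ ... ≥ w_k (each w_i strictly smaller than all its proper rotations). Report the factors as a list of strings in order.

["d", "cd", "adcd"]

emit factor 1: 'd' (i=0, period=1)
emit factor 2: 'cd' (i=1, period=2)
emit factor 3: 'adcd' (i=3, period=4)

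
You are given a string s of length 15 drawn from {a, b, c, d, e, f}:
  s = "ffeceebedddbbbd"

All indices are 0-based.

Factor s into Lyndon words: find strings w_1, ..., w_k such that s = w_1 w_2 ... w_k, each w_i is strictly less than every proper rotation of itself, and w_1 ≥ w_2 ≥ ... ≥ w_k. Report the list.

emit factor 1: 'f' (i=0, period=1)
emit factor 2: 'f' (i=1, period=1)
emit factor 3: 'e' (i=2, period=1)
emit factor 4: 'cee' (i=3, period=3)
emit factor 5: 'beddd' (i=6, period=5)
emit factor 6: 'bbbd' (i=11, period=4)

["f", "f", "e", "cee", "beddd", "bbbd"]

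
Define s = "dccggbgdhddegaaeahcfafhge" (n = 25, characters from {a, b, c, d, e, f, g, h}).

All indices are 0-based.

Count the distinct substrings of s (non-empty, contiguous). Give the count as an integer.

308

sorted suffixes:
  #0 SA[0]=13  'aaeahcfafhge'
  #1 SA[1]=14  'aeahcfafhge'
  #2 SA[2]=20  'afhge'
  #3 SA[3]=16  'ahcfafhge'
  #4 SA[4]=5  'bgdhddegaaeahcfafhge'
  #5 SA[5]=1  'ccggbgdhddegaaeahcfafhge'
  #6 SA[6]=18  'cfafhge'
  #7 SA[7]=2  'cggbgdhddegaaeahcfafhge'
  #8 SA[8]=0  'dccggbgdhddegaaeahcfafhge'
  #9 SA[9]=9  'ddegaaeahcfafhge'
  #10 SA[10]=10  'degaaeahcfafhge'
  #11 SA[11]=7  'dhddegaaeahcfafhge'
  #12 SA[12]=24  'e'
  #13 SA[13]=15  'eahcfafhge'
  #14 SA[14]=11  'egaaeahcfafhge'
  #15 SA[15]=19  'fafhge'
  #16 SA[16]=21  'fhge'
  #17 SA[17]=12  'gaaeahcfafhge'
  #18 SA[18]=4  'gbgdhddegaaeahcfafhge'
  #19 SA[19]=6  'gdhddegaaeahcfafhge'
  #20 SA[20]=23  'ge'
  #21 SA[21]=3  'ggbgdhddegaaeahcfafhge'
  #22 SA[22]=17  'hcfafhge'
  #23 SA[23]=8  'hddegaaeahcfafhge'
  #24 SA[24]=22  'hge'

SA = [13, 14, 20, 16, 5, 1, 18, 2, 0, 9, 10, 7, 24, 15, 11, 19, 21, 12, 4, 6, 23, 3, 17, 8, 22]
[i] adj suffixes → lcp
  [1] 13/14 → 1 ('a')
  [2] 14/20 → 1 ('a')
  [3] 20/16 → 1 ('a')
  [4] 16/5 → 0 ('')
  [5] 5/1 → 0 ('')
  [6] 1/18 → 1 ('c')
  [7] 18/2 → 1 ('c')
  [8] 2/0 → 0 ('')
  [9] 0/9 → 1 ('d')
  [10] 9/10 → 1 ('d')
  [11] 10/7 → 1 ('d')
  [12] 7/24 → 0 ('')
  [13] 24/15 → 1 ('e')
  [14] 15/11 → 1 ('e')
  [15] 11/19 → 0 ('')
  [16] 19/21 → 1 ('f')
  [17] 21/12 → 0 ('')
  [18] 12/4 → 1 ('g')
  [19] 4/6 → 1 ('g')
  [20] 6/23 → 1 ('g')
  [21] 23/3 → 1 ('g')
  [22] 3/17 → 0 ('')
  [23] 17/8 → 1 ('h')
  [24] 8/22 → 1 ('h')

n(n+1)/2 = 25·26/2 = 325
Σ LCP = 0 + 1 + 1 + 1 + 0 + 0 + 1 + 1 + 0 + 1 + 1 + 1 + 0 + 1 + 1 + 0 + 1 + 0 + 1 + 1 + 1 + 1 + 0 + 1 + 1 = 17
distinct = 325 − 17 = 308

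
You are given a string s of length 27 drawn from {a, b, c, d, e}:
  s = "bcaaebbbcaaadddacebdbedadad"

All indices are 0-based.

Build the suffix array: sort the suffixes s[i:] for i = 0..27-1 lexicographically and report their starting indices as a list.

sorted suffixes:
  #0 SA[0]=9  'aaadddacebdbedadad'
  #1 SA[1]=10  'aadddacebdbedadad'
  #2 SA[2]=2  'aaebbbcaaadddacebdbedadad'
  #3 SA[3]=15  'acebdbedadad'
  #4 SA[4]=25  'ad'
  #5 SA[5]=23  'adad'
  #6 SA[6]=11  'adddacebdbedadad'
  #7 SA[7]=3  'aebbbcaaadddacebdbedadad'
  #8 SA[8]=5  'bbbcaaadddacebdbedadad'
  #9 SA[9]=6  'bbcaaadddacebdbedadad'
  #10 SA[10]=7  'bcaaadddacebdbedadad'
  #11 SA[11]=0  'bcaaebbbcaaadddacebdbedadad'
  #12 SA[12]=18  'bdbedadad'
  #13 SA[13]=20  'bedadad'
  #14 SA[14]=8  'caaadddacebdbedadad'
  #15 SA[15]=1  'caaebbbcaaadddacebdbedadad'
  #16 SA[16]=16  'cebdbedadad'
  #17 SA[17]=26  'd'
  #18 SA[18]=14  'dacebdbedadad'
  #19 SA[19]=24  'dad'
  #20 SA[20]=22  'dadad'
  #21 SA[21]=19  'dbedadad'
  #22 SA[22]=13  'ddacebdbedadad'
  #23 SA[23]=12  'dddacebdbedadad'
  #24 SA[24]=4  'ebbbcaaadddacebdbedadad'
  #25 SA[25]=17  'ebdbedadad'
  #26 SA[26]=21  'edadad'

[9, 10, 2, 15, 25, 23, 11, 3, 5, 6, 7, 0, 18, 20, 8, 1, 16, 26, 14, 24, 22, 19, 13, 12, 4, 17, 21]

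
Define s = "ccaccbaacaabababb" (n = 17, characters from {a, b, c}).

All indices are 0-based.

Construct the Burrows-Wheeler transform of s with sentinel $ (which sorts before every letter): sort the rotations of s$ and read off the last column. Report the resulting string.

bcbabbacbcaaaacc$a

rank  rotation            last
    0  $ccaccbaacaabababb  b
    1  aabababb$ccaccbaac  c
    2  aacaabababb$ccaccb  b
    3  abababb$ccaccbaaca  a
    4  ababb$ccaccbaacaab  b
    5  abb$ccaccbaacaabab  b
    6  acaabababb$ccaccba  a
    7  accbaacaabababb$cc  c
    8  b$ccaccbaacaababab  b
    9  baacaabababb$ccacc  c
   10  bababb$ccaccbaacaa  a
   11  babb$ccaccbaacaaba  a
   12  bb$ccaccbaacaababa  a
   13  caabababb$ccaccbaa  a
   14  caccbaacaabababb$c  c
   15  cbaacaabababb$ccac  c
   16  ccaccbaacaabababb$  $
   17  ccbaacaabababb$cca  a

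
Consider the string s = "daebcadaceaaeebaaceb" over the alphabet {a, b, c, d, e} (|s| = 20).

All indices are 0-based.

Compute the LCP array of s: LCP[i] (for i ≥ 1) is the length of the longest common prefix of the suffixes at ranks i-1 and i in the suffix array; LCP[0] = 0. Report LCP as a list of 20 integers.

sorted suffixes:
  #0 SA[0]=15  'aaceb'
  #1 SA[1]=10  'aaeebaaceb'
  #2 SA[2]=7  'aceaaeebaaceb'
  #3 SA[3]=16  'aceb'
  #4 SA[4]=5  'adaceaaeebaaceb'
  #5 SA[5]=1  'aebcadaceaaeebaaceb'
  #6 SA[6]=11  'aeebaaceb'
  #7 SA[7]=19  'b'
  #8 SA[8]=14  'baaceb'
  #9 SA[9]=3  'bcadaceaaeebaaceb'
  #10 SA[10]=4  'cadaceaaeebaaceb'
  #11 SA[11]=8  'ceaaeebaaceb'
  #12 SA[12]=17  'ceb'
  #13 SA[13]=6  'daceaaeebaaceb'
  #14 SA[14]=0  'daebcadaceaaeebaaceb'
  #15 SA[15]=9  'eaaeebaaceb'
  #16 SA[16]=18  'eb'
  #17 SA[17]=13  'ebaaceb'
  #18 SA[18]=2  'ebcadaceaaeebaaceb'
  #19 SA[19]=12  'eebaaceb'

SA = [15, 10, 7, 16, 5, 1, 11, 19, 14, 3, 4, 8, 17, 6, 0, 9, 18, 13, 2, 12]
i: (SA[i-1],SA[i]) lcp shared
  1: (15,10) 2 'aa'
  2: (10,7) 1 'a'
  3: (7,16) 3 'ace'
  4: (16,5) 1 'a'
  5: (5,1) 1 'a'
  6: (1,11) 2 'ae'
  7: (11,19) 0 ''
  8: (19,14) 1 'b'
  9: (14,3) 1 'b'
  10: (3,4) 0 ''
  11: (4,8) 1 'c'
  12: (8,17) 2 'ce'
  13: (17,6) 0 ''
  14: (6,0) 2 'da'
  15: (0,9) 0 ''
  16: (9,18) 1 'e'
  17: (18,13) 2 'eb'
  18: (13,2) 2 'eb'
  19: (2,12) 1 'e'

[0, 2, 1, 3, 1, 1, 2, 0, 1, 1, 0, 1, 2, 0, 2, 0, 1, 2, 2, 1]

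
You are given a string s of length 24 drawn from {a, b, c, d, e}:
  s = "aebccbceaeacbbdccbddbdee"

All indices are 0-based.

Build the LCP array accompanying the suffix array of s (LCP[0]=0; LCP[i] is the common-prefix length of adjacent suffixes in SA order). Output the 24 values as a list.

sorted suffixes:
  #0 SA[0]=10  'acbbdccbddbdee'
  #1 SA[1]=8  'aeacbbdccbddbdee'
  #2 SA[2]=0  'aebccbceaeacbbdccbddbdee'
  #3 SA[3]=12  'bbdccbddbdee'
  #4 SA[4]=2  'bccbceaeacbbdccbddbdee'
  #5 SA[5]=5  'bceaeacbbdccbddbdee'
  #6 SA[6]=13  'bdccbddbdee'
  #7 SA[7]=17  'bddbdee'
  #8 SA[8]=20  'bdee'
  #9 SA[9]=11  'cbbdccbddbdee'
  #10 SA[10]=4  'cbceaeacbbdccbddbdee'
  #11 SA[11]=16  'cbddbdee'
  #12 SA[12]=3  'ccbceaeacbbdccbddbdee'
  #13 SA[13]=15  'ccbddbdee'
  #14 SA[14]=6  'ceaeacbbdccbddbdee'
  #15 SA[15]=19  'dbdee'
  #16 SA[16]=14  'dccbddbdee'
  #17 SA[17]=18  'ddbdee'
  #18 SA[18]=21  'dee'
  #19 SA[19]=23  'e'
  #20 SA[20]=9  'eacbbdccbddbdee'
  #21 SA[21]=7  'eaeacbbdccbddbdee'
  #22 SA[22]=1  'ebccbceaeacbbdccbddbdee'
  #23 SA[23]=22  'ee'

SA = [10, 8, 0, 12, 2, 5, 13, 17, 20, 11, 4, 16, 3, 15, 6, 19, 14, 18, 21, 23, 9, 7, 1, 22]
i: (SA[i-1],SA[i]) lcp shared
  1: (10,8) 1 'a'
  2: (8,0) 2 'ae'
  3: (0,12) 0 ''
  4: (12,2) 1 'b'
  5: (2,5) 2 'bc'
  6: (5,13) 1 'b'
  7: (13,17) 2 'bd'
  8: (17,20) 2 'bd'
  9: (20,11) 0 ''
  10: (11,4) 2 'cb'
  11: (4,16) 2 'cb'
  12: (16,3) 1 'c'
  13: (3,15) 3 'ccb'
  14: (15,6) 1 'c'
  15: (6,19) 0 ''
  16: (19,14) 1 'd'
  17: (14,18) 1 'd'
  18: (18,21) 1 'd'
  19: (21,23) 0 ''
  20: (23,9) 1 'e'
  21: (9,7) 2 'ea'
  22: (7,1) 1 'e'
  23: (1,22) 1 'e'

[0, 1, 2, 0, 1, 2, 1, 2, 2, 0, 2, 2, 1, 3, 1, 0, 1, 1, 1, 0, 1, 2, 1, 1]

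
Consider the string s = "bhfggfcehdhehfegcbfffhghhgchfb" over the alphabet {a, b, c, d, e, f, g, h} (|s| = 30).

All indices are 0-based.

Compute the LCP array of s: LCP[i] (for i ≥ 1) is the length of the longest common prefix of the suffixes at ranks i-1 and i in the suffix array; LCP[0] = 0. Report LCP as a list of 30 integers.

[0, 1, 1, 0, 1, 1, 0, 0, 1, 2, 0, 1, 1, 1, 2, 1, 1, 0, 2, 1, 1, 1, 0, 1, 1, 2, 2, 1, 2, 1]

rank→(start, suffix):
  0 → (29, 'b')
  1 → (17, 'bfffhghhgchfb')
  2 → (0, 'bhfggfcehdhehfegcbfffhghhgchfb')
  3 → (16, 'cbfffhghhgchfb')
  4 → (6, 'cehdhehfegcbfffhghhgchfb')
  5 → (26, 'chfb')
  6 → (9, 'dhehfegcbfffhghhgchfb')
  7 → (14, 'egcbfffhghhgchfb')
  8 → (7, 'ehdhehfegcbfffhghhgchfb')
  9 → (11, 'ehfegcbfffhghhgchfb')
  10 → (28, 'fb')
  11 → (5, 'fcehdhehfegcbfffhghhgchfb')
  12 → (13, 'fegcbfffhghhgchfb')
  13 → (18, 'fffhghhgchfb')
  14 → (19, 'ffhghhgchfb')
  15 → (2, 'fggfcehdhehfegcbfffhghhgchfb')
  16 → (20, 'fhghhgchfb')
  17 → (15, 'gcbfffhghhgchfb')
  18 → (25, 'gchfb')
  19 → (4, 'gfcehdhehfegcbfffhghhgchfb')
  20 → (3, 'ggfcehdhehfegcbfffhghhgchfb')
  21 → (22, 'ghhgchfb')
  22 → (8, 'hdhehfegcbfffhghhgchfb')
  23 → (10, 'hehfegcbfffhghhgchfb')
  24 → (27, 'hfb')
  25 → (12, 'hfegcbfffhghhgchfb')
  26 → (1, 'hfggfcehdhehfegcbfffhghhgchfb')
  27 → (24, 'hgchfb')
  28 → (21, 'hghhgchfb')
  29 → (23, 'hhgchfb')

SA = [29, 17, 0, 16, 6, 26, 9, 14, 7, 11, 28, 5, 13, 18, 19, 2, 20, 15, 25, 4, 3, 22, 8, 10, 27, 12, 1, 24, 21, 23]
[i] adj suffixes → lcp
  [1] 29/17 → 1 ('b')
  [2] 17/0 → 1 ('b')
  [3] 0/16 → 0 ('')
  [4] 16/6 → 1 ('c')
  [5] 6/26 → 1 ('c')
  [6] 26/9 → 0 ('')
  [7] 9/14 → 0 ('')
  [8] 14/7 → 1 ('e')
  [9] 7/11 → 2 ('eh')
  [10] 11/28 → 0 ('')
  [11] 28/5 → 1 ('f')
  [12] 5/13 → 1 ('f')
  [13] 13/18 → 1 ('f')
  [14] 18/19 → 2 ('ff')
  [15] 19/2 → 1 ('f')
  [16] 2/20 → 1 ('f')
  [17] 20/15 → 0 ('')
  [18] 15/25 → 2 ('gc')
  [19] 25/4 → 1 ('g')
  [20] 4/3 → 1 ('g')
  [21] 3/22 → 1 ('g')
  [22] 22/8 → 0 ('')
  [23] 8/10 → 1 ('h')
  [24] 10/27 → 1 ('h')
  [25] 27/12 → 2 ('hf')
  [26] 12/1 → 2 ('hf')
  [27] 1/24 → 1 ('h')
  [28] 24/21 → 2 ('hg')
  [29] 21/23 → 1 ('h')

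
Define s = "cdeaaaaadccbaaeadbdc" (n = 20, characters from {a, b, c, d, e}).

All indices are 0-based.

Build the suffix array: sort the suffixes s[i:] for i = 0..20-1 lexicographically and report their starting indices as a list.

rank→(start, suffix):
  0 → (3, 'aaaaadccbaaeadbdc')
  1 → (4, 'aaaadccbaaeadbdc')
  2 → (5, 'aaadccbaaeadbdc')
  3 → (6, 'aadccbaaeadbdc')
  4 → (12, 'aaeadbdc')
  5 → (15, 'adbdc')
  6 → (7, 'adccbaaeadbdc')
  7 → (13, 'aeadbdc')
  8 → (11, 'baaeadbdc')
  9 → (17, 'bdc')
  10 → (19, 'c')
  11 → (10, 'cbaaeadbdc')
  12 → (9, 'ccbaaeadbdc')
  13 → (0, 'cdeaaaaadccbaaeadbdc')
  14 → (16, 'dbdc')
  15 → (18, 'dc')
  16 → (8, 'dccbaaeadbdc')
  17 → (1, 'deaaaaadccbaaeadbdc')
  18 → (2, 'eaaaaadccbaaeadbdc')
  19 → (14, 'eadbdc')

[3, 4, 5, 6, 12, 15, 7, 13, 11, 17, 19, 10, 9, 0, 16, 18, 8, 1, 2, 14]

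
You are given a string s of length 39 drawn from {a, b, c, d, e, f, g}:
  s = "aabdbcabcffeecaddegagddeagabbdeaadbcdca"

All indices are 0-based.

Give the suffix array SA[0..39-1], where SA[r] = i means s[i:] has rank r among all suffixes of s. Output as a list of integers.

rank→(start, suffix):
  0 → (38, 'a')
  1 → (0, 'aabdbcabcffeecaddegagddeagabbdeaadbcdca')
  2 → (31, 'aadbcdca')
  3 → (26, 'abbdeaadbcdca')
  4 → (6, 'abcffeecaddegagddeagabbdeaadbcdca')
  5 → (1, 'abdbcabcffeecaddegagddeagabbdeaadbcdca')
  6 → (32, 'adbcdca')
  7 → (14, 'addegagddeagabbdeaadbcdca')
  8 → (24, 'agabbdeaadbcdca')
  9 → (19, 'agddeagabbdeaadbcdca')
  10 → (27, 'bbdeaadbcdca')
  11 → (4, 'bcabcffeecaddegagddeagabbdeaadbcdca')
  12 → (34, 'bcdca')
  13 → (7, 'bcffeecaddegagddeagabbdeaadbcdca')
  14 → (2, 'bdbcabcffeecaddegagddeagabbdeaadbcdca')
  15 → (28, 'bdeaadbcdca')
  16 → (37, 'ca')
  17 → (5, 'cabcffeecaddegagddeagabbdeaadbcdca')
  18 → (13, 'caddegagddeagabbdeaadbcdca')
  19 → (35, 'cdca')
  20 → (8, 'cffeecaddegagddeagabbdeaadbcdca')
  21 → (3, 'dbcabcffeecaddegagddeagabbdeaadbcdca')
  22 → (33, 'dbcdca')
  23 → (36, 'dca')
  24 → (21, 'ddeagabbdeaadbcdca')
  25 → (15, 'ddegagddeagabbdeaadbcdca')
  26 → (29, 'deaadbcdca')
  27 → (22, 'deagabbdeaadbcdca')
  28 → (16, 'degagddeagabbdeaadbcdca')
  29 → (30, 'eaadbcdca')
  30 → (23, 'eagabbdeaadbcdca')
  31 → (12, 'ecaddegagddeagabbdeaadbcdca')
  32 → (11, 'eecaddegagddeagabbdeaadbcdca')
  33 → (17, 'egagddeagabbdeaadbcdca')
  34 → (10, 'feecaddegagddeagabbdeaadbcdca')
  35 → (9, 'ffeecaddegagddeagabbdeaadbcdca')
  36 → (25, 'gabbdeaadbcdca')
  37 → (18, 'gagddeagabbdeaadbcdca')
  38 → (20, 'gddeagabbdeaadbcdca')

[38, 0, 31, 26, 6, 1, 32, 14, 24, 19, 27, 4, 34, 7, 2, 28, 37, 5, 13, 35, 8, 3, 33, 36, 21, 15, 29, 22, 16, 30, 23, 12, 11, 17, 10, 9, 25, 18, 20]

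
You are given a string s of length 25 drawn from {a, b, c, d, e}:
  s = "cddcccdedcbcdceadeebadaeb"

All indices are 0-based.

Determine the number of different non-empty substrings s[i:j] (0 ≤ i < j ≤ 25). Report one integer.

297

rank | idx | suffix
   0 |  20 | adaeb
   1 |  15 | adeebadaeb
   2 |  22 | aeb
   3 |  24 | b
   4 |  19 | badaeb
   5 |  10 | bcdceadeebadaeb
   6 |   9 | cbcdceadeebadaeb
   7 |   3 | cccdedcbcdceadeebadaeb
   8 |   4 | ccdedcbcdceadeebadaeb
   9 |  11 | cdceadeebadaeb
  10 |   0 | cddcccdedcbcdceadeebadaeb
  11 |   5 | cdedcbcdceadeebadaeb
  12 |  13 | ceadeebadaeb
  13 |  21 | daeb
  14 |   8 | dcbcdceadeebadaeb
  15 |   2 | dcccdedcbcdceadeebadaeb
  16 |  12 | dceadeebadaeb
  17 |   1 | ddcccdedcbcdceadeebadaeb
  18 |   6 | dedcbcdceadeebadaeb
  19 |  16 | deebadaeb
  20 |  14 | eadeebadaeb
  21 |  23 | eb
  22 |  18 | ebadaeb
  23 |   7 | edcbcdceadeebadaeb
  24 |  17 | eebadaeb

SA = [20, 15, 22, 24, 19, 10, 9, 3, 4, 11, 0, 5, 13, 21, 8, 2, 12, 1, 6, 16, 14, 23, 18, 7, 17]
rank  pair      lcp
   1  s[20:],s[15:]  2  'ad'
   2  s[15:],s[22:]  1  'a'
   3  s[22:],s[24:]  0  ''
   4  s[24:],s[19:]  1  'b'
   5  s[19:],s[10:]  1  'b'
   6  s[10:],s[9:]  0  ''
   7  s[9:],s[3:]  1  'c'
   8  s[3:],s[4:]  2  'cc'
   9  s[4:],s[11:]  1  'c'
  10  s[11:],s[0:]  2  'cd'
  11  s[0:],s[5:]  2  'cd'
  12  s[5:],s[13:]  1  'c'
  13  s[13:],s[21:]  0  ''
  14  s[21:],s[8:]  1  'd'
  15  s[8:],s[2:]  2  'dc'
  16  s[2:],s[12:]  2  'dc'
  17  s[12:],s[1:]  1  'd'
  18  s[1:],s[6:]  1  'd'
  19  s[6:],s[16:]  2  'de'
  20  s[16:],s[14:]  0  ''
  21  s[14:],s[23:]  1  'e'
  22  s[23:],s[18:]  2  'eb'
  23  s[18:],s[7:]  1  'e'
  24  s[7:],s[17:]  1  'e'

n(n+1)/2 = 25·26/2 = 325
Σ LCP = 0 + 2 + 1 + 0 + 1 + 1 + 0 + 1 + 2 + 1 + 2 + 2 + 1 + 0 + 1 + 2 + 2 + 1 + 1 + 2 + 0 + 1 + 2 + 1 + 1 = 28
distinct = 325 − 28 = 297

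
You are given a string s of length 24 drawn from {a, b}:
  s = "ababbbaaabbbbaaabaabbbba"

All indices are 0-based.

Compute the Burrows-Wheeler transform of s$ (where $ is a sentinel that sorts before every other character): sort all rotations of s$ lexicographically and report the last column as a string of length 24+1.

abbbabaa$baabbbaabbbbbaaa

rank  rotation                   last
    0  $ababbbaaabbbbaaabaabbbba  a
    1  a$ababbbaaabbbbaaabaabbbb  b
    2  aaabaabbbba$ababbbaaabbbb  b
    3  aaabbbbaaabaabbbba$ababbb  b
    4  aabaabbbba$ababbbaaabbbba  a
    5  aabbbba$ababbbaaabbbbaaab  b
    6  aabbbbaaabaabbbba$ababbba  a
    7  abaabbbba$ababbbaaabbbbaa  a
    8  ababbbaaabbbbaaabaabbbba$  $
    9  abbbaaabbbbaaabaabbbba$ab  b
   10  abbbba$ababbbaaabbbbaaaba  a
   11  abbbbaaabaabbbba$ababbbaa  a
   12  ba$ababbbaaabbbbaaabaabbb  b
   13  baaabaabbbba$ababbbaaabbb  b
   14  baaabbbbaaabaabbbba$ababb  b
   15  baabbbba$ababbbaaabbbbaaa  a
   16  babbbaaabbbbaaabaabbbba$a  a
   17  bba$ababbbaaabbbbaaabaabb  b
   18  bbaaabaabbbba$ababbbaaabb  b
   19  bbaaabbbbaaabaabbbba$abab  b
   20  bbba$ababbbaaabbbbaaabaab  b
   21  bbbaaabaabbbba$ababbbaaab  b
   22  bbbaaabbbbaaabaabbbba$aba  a
   23  bbbba$ababbbaaabbbbaaabaa  a
   24  bbbbaaabaabbbba$ababbbaaa  a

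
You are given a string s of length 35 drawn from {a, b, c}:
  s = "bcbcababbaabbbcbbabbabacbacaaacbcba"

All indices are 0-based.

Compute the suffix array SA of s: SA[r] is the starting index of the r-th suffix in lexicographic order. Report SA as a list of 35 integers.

rank | idx | suffix
   0 |  34 | a
   1 |  27 | aaacbcba
   2 |   9 | aabbbcbbabbabacbacaaacbcba
   3 |  28 | aacbcba
   4 |   4 | ababbaabbbcbbabbabacbacaaacbcba
   5 |  20 | abacbacaaacbcba
   6 |   6 | abbaabbbcbbabbabacbacaaacbcba
   7 |  17 | abbabacbacaaacbcba
   8 |  10 | abbbcbbabbabacbacaaacbcba
   9 |  25 | acaaacbcba
  10 |  22 | acbacaaacbcba
  11 |  29 | acbcba
  12 |  33 | ba
  13 |   8 | baabbbcbbabbabacbacaaacbcba
  14 |  19 | babacbacaaacbcba
  15 |   5 | babbaabbbcbbabbabacbacaaacbcba
  16 |  16 | babbabacbacaaacbcba
  17 |  24 | bacaaacbcba
  18 |  21 | bacbacaaacbcba
  19 |   7 | bbaabbbcbbabbabacbacaaacbcba
  20 |  18 | bbabacbacaaacbcba
  21 |  15 | bbabbabacbacaaacbcba
  22 |  11 | bbbcbbabbabacbacaaacbcba
  23 |  12 | bbcbbabbabacbacaaacbcba
  24 |   2 | bcababbaabbbcbbabbabacbacaaacbcba
  25 |  31 | bcba
  26 |  13 | bcbbabbabacbacaaacbcba
  27 |   0 | bcbcababbaabbbcbbabbabacbacaaacbcba
  28 |  26 | caaacbcba
  29 |   3 | cababbaabbbcbbabbabacbacaaacbcba
  30 |  32 | cba
  31 |  23 | cbacaaacbcba
  32 |  14 | cbbabbabacbacaaacbcba
  33 |   1 | cbcababbaabbbcbbabbabacbacaaacbcba
  34 |  30 | cbcba

[34, 27, 9, 28, 4, 20, 6, 17, 10, 25, 22, 29, 33, 8, 19, 5, 16, 24, 21, 7, 18, 15, 11, 12, 2, 31, 13, 0, 26, 3, 32, 23, 14, 1, 30]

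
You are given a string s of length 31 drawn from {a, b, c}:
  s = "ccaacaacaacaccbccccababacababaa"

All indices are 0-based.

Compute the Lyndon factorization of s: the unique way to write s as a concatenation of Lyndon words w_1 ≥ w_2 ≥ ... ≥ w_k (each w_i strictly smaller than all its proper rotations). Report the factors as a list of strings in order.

emit factor 1: 'c' (i=0, period=1)
emit factor 2: 'c' (i=1, period=1)
emit factor 3: 'aacaacaacaccbccccababacabab' (i=2, period=27)
emit factor 4: 'a' (i=29, period=1)
emit factor 5: 'a' (i=30, period=1)

["c", "c", "aacaacaacaccbccccababacabab", "a", "a"]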